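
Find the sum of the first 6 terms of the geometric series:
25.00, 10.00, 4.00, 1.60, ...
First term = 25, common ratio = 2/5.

Sₙ = a(1 - rⁿ) / (1 - r)
S_6 = 25(1 - (2/5)^6) / (1 - (2/5))
S_6 = 25(1 - (64/15625)) / (3/5)
S_6 = 5187/125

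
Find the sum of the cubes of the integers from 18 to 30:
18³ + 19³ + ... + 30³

Use ∑_{k=1}^{n} k³ = [n(n+1)/2]², then subtract the first 17 terms.
∑_{k=1}^{30} k³ = [30×31/2]² = 465² = 216225
∑_{k=1}^{17} k³ = [17×18/2]² = 153² = 23409
∑_{k=18}^{30} k³ = 216225 - 23409 = 192816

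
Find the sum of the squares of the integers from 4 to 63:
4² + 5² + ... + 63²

Use ∑_{k=1}^{n} k² = n(n+1)(2n+1)/6, then subtract the first 3 terms.
∑_{k=1}^{63} k² = 63×64×127/6 = 85344
∑_{k=1}^{3} k² = 3×4×7/6 = 14
∑_{k=4}^{63} k² = 85344 - 14 = 85330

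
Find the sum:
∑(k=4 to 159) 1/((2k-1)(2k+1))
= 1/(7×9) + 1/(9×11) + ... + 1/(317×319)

Partial fractions: 1/((2k-1)(2k+1)) = (1/2)[1/(2k-1) - 1/(2k+1)]
The series telescopes:
= (1/2)[1/7 - 1/319]
= 156/2233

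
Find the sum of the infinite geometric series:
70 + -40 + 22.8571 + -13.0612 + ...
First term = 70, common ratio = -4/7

For |r| < 1, S = a / (1 - r)
S = 70 / (1 - (-4/7))
S = 70 / (11/7)
S = 490/11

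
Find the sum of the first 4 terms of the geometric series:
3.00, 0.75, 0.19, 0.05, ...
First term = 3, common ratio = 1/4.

Sₙ = a(1 - rⁿ) / (1 - r)
S_4 = 3(1 - (1/4)^4) / (1 - (1/4))
S_4 = 3(1 - (1/256)) / (3/4)
S_4 = 255/64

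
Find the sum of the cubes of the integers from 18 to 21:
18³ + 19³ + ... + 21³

Use ∑_{k=1}^{n} k³ = [n(n+1)/2]², then subtract the first 17 terms.
∑_{k=1}^{21} k³ = [21×22/2]² = 231² = 53361
∑_{k=1}^{17} k³ = [17×18/2]² = 153² = 23409
∑_{k=18}^{21} k³ = 53361 - 23409 = 29952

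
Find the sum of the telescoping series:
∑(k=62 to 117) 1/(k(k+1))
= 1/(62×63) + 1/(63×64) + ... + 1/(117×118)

Partial fractions: 1/(k(k+1)) = 1/k - 1/(k+1)
The series telescopes:
= (1/62 - 1/63) + (1/63 - 1/64) + ... + (1/117 - 1/118)
= 1/62 - 1/118
= 14/1829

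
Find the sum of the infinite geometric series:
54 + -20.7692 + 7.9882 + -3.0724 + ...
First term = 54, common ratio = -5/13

For |r| < 1, S = a / (1 - r)
S = 54 / (1 - (-5/13))
S = 54 / (18/13)
S = 39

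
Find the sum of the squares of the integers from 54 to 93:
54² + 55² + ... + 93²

Use ∑_{k=1}^{n} k² = n(n+1)(2n+1)/6, then subtract the first 53 terms.
∑_{k=1}^{93} k² = 93×94×187/6 = 272459
∑_{k=1}^{53} k² = 53×54×107/6 = 51039
∑_{k=54}^{93} k² = 272459 - 51039 = 221420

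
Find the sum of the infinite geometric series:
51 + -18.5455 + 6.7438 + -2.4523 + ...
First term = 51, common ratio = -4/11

For |r| < 1, S = a / (1 - r)
S = 51 / (1 - (-4/11))
S = 51 / (15/11)
S = 187/5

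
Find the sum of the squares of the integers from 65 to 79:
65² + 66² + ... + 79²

Use ∑_{k=1}^{n} k² = n(n+1)(2n+1)/6, then subtract the first 64 terms.
∑_{k=1}^{79} k² = 79×80×159/6 = 167480
∑_{k=1}^{64} k² = 64×65×129/6 = 89440
∑_{k=65}^{79} k² = 167480 - 89440 = 78040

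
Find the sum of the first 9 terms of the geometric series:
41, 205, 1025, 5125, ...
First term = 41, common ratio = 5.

Sₙ = a(1 - rⁿ) / (1 - r)
S_9 = 41(1 - 5^9) / (1 - 5)
S_9 = 41(1 - 1953125) / (-4)
S_9 = 20019521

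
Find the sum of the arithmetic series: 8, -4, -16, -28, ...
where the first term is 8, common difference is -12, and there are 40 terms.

Sₙ = n/2 × (first + last)
Last term = a + (n-1)d = 8 + (40-1)×(-12) = -460
S_40 = 40/2 × (8 + (-460))
S_40 = 40/2 × (-452) = -9040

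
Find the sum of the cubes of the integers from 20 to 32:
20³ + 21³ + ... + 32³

Use ∑_{k=1}^{n} k³ = [n(n+1)/2]², then subtract the first 19 terms.
∑_{k=1}^{32} k³ = [32×33/2]² = 528² = 278784
∑_{k=1}^{19} k³ = [19×20/2]² = 190² = 36100
∑_{k=20}^{32} k³ = 278784 - 36100 = 242684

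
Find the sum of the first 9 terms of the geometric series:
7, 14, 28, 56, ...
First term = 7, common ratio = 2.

Sₙ = a(1 - rⁿ) / (1 - r)
S_9 = 7(1 - 2^9) / (1 - 2)
S_9 = 7(1 - 512) / (-1)
S_9 = 3577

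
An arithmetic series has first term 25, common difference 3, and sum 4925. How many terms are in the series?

Using S = n/2 × [2a + (n-1)d]
4925 = n/2 × [2(25) + (n-1)(3)]
4925 = n/2 × [50 + 3n - 3]
9850 = n × [47 + 3n]
3n² + (47)n - 9850 = 0
Discriminant: Δ = (47)² - 4(3)(-9850) = 2209 + 118200 = 120409
√Δ = 347
n = [-(47) + √Δ] / (2·3) = (-47 + 347) / 6 = 300 / 6 = 50
(The negative root is discarded since n must be a positive integer.)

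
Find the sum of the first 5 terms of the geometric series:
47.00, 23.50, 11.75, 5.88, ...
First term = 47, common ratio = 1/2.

Sₙ = a(1 - rⁿ) / (1 - r)
S_5 = 47(1 - (1/2)^5) / (1 - (1/2))
S_5 = 47(1 - (1/32)) / (1/2)
S_5 = 1457/16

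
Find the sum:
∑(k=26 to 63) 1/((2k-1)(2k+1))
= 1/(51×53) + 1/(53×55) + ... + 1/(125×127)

Partial fractions: 1/((2k-1)(2k+1)) = (1/2)[1/(2k-1) - 1/(2k+1)]
The series telescopes:
= (1/2)[1/51 - 1/127]
= 38/6477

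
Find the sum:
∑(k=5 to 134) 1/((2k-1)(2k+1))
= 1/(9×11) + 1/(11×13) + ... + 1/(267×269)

Partial fractions: 1/((2k-1)(2k+1)) = (1/2)[1/(2k-1) - 1/(2k+1)]
The series telescopes:
= (1/2)[1/9 - 1/269]
= 130/2421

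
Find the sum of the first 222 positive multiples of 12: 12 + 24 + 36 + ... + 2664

Factor out 12: = 12(1 + 2 + ... + 222) = 12 × n(n+1)/2
= 12 × 222×223/2
= 12 × 24753
= 297036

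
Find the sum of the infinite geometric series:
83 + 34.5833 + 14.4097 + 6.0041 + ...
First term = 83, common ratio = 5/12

For |r| < 1, S = a / (1 - r)
S = 83 / (1 - (5/12))
S = 83 / (7/12)
S = 996/7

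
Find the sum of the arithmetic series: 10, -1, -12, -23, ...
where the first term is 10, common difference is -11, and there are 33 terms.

Sₙ = n/2 × (first + last)
Last term = a + (n-1)d = 10 + (33-1)×(-11) = -342
S_33 = 33/2 × (10 + (-342))
S_33 = 33/2 × (-332) = -5478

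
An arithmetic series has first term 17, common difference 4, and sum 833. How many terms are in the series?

Using S = n/2 × [2a + (n-1)d]
833 = n/2 × [2(17) + (n-1)(4)]
833 = n/2 × [34 + 4n - 4]
1666 = n × [30 + 4n]
4n² + (30)n - 1666 = 0
Discriminant: Δ = (30)² - 4(4)(-1666) = 900 + 26656 = 27556
√Δ = 166
n = [-(30) + √Δ] / (2·4) = (-30 + 166) / 8 = 136 / 8 = 17
(The negative root is discarded since n must be a positive integer.)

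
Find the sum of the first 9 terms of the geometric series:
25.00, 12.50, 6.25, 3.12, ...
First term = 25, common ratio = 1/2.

Sₙ = a(1 - rⁿ) / (1 - r)
S_9 = 25(1 - (1/2)^9) / (1 - (1/2))
S_9 = 25(1 - (1/512)) / (1/2)
S_9 = 12775/256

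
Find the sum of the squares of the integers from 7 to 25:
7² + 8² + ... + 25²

Use ∑_{k=1}^{n} k² = n(n+1)(2n+1)/6, then subtract the first 6 terms.
∑_{k=1}^{25} k² = 25×26×51/6 = 5525
∑_{k=1}^{6} k² = 6×7×13/6 = 91
∑_{k=7}^{25} k² = 5525 - 91 = 5434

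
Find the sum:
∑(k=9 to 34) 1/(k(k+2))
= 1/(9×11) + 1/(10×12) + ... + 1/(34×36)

Partial fractions: 1/(k(k+2)) = (1/2)[1/k - 1/(k+2)]
Telescoping leaves the first two and last two terms:
= (1/2)[1/9 + 1/10 - 1/35 - 1/36]
= 13/168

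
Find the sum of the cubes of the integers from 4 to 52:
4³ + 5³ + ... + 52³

Use ∑_{k=1}^{n} k³ = [n(n+1)/2]², then subtract the first 3 terms.
∑_{k=1}^{52} k³ = [52×53/2]² = 1378² = 1898884
∑_{k=1}^{3} k³ = [3×4/2]² = 6² = 36
∑_{k=4}^{52} k³ = 1898884 - 36 = 1898848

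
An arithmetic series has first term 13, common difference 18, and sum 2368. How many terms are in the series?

Using S = n/2 × [2a + (n-1)d]
2368 = n/2 × [2(13) + (n-1)(18)]
2368 = n/2 × [26 + 18n - 18]
4736 = n × [8 + 18n]
18n² + (8)n - 4736 = 0
Discriminant: Δ = (8)² - 4(18)(-4736) = 64 + 340992 = 341056
√Δ = 584
n = [-(8) + √Δ] / (2·18) = (-8 + 584) / 36 = 576 / 36 = 16
(The negative root is discarded since n must be a positive integer.)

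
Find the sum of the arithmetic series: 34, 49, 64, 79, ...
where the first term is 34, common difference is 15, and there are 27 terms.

Sₙ = n/2 × (first + last)
Last term = a + (n-1)d = 34 + (27-1)×15 = 424
S_27 = 27/2 × (34 + 424)
S_27 = 27/2 × 458 = 6183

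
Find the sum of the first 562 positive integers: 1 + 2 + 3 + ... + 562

Formula: ∑k = n(n+1)/2
= 562×563/2
= 316406/2
= 158203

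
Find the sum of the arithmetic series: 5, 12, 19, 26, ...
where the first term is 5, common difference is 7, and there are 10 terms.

Sₙ = n/2 × (first + last)
Last term = a + (n-1)d = 5 + (10-1)×7 = 68
S_10 = 10/2 × (5 + 68)
S_10 = 10/2 × 73 = 365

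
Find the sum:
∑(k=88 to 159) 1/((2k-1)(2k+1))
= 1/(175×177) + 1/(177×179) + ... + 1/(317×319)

Partial fractions: 1/((2k-1)(2k+1)) = (1/2)[1/(2k-1) - 1/(2k+1)]
The series telescopes:
= (1/2)[1/175 - 1/319]
= 72/55825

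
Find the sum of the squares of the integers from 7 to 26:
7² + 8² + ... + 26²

Use ∑_{k=1}^{n} k² = n(n+1)(2n+1)/6, then subtract the first 6 terms.
∑_{k=1}^{26} k² = 26×27×53/6 = 6201
∑_{k=1}^{6} k² = 6×7×13/6 = 91
∑_{k=7}^{26} k² = 6201 - 91 = 6110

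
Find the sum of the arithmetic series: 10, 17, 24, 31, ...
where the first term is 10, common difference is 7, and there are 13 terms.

Sₙ = n/2 × (first + last)
Last term = a + (n-1)d = 10 + (13-1)×7 = 94
S_13 = 13/2 × (10 + 94)
S_13 = 13/2 × 104 = 676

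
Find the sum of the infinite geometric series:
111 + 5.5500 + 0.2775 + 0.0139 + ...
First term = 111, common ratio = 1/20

For |r| < 1, S = a / (1 - r)
S = 111 / (1 - (1/20))
S = 111 / (19/20)
S = 2220/19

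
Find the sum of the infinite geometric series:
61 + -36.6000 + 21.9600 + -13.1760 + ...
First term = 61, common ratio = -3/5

For |r| < 1, S = a / (1 - r)
S = 61 / (1 - (-3/5))
S = 61 / (8/5)
S = 305/8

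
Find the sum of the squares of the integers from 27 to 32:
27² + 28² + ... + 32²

Use ∑_{k=1}^{n} k² = n(n+1)(2n+1)/6, then subtract the first 26 terms.
∑_{k=1}^{32} k² = 32×33×65/6 = 11440
∑_{k=1}^{26} k² = 26×27×53/6 = 6201
∑_{k=27}^{32} k² = 11440 - 6201 = 5239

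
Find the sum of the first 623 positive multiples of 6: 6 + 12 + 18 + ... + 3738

Factor out 6: = 6(1 + 2 + ... + 623) = 6 × n(n+1)/2
= 6 × 623×624/2
= 6 × 194376
= 1166256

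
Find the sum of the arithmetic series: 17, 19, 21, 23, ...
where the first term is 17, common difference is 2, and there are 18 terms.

Sₙ = n/2 × (first + last)
Last term = a + (n-1)d = 17 + (18-1)×2 = 51
S_18 = 18/2 × (17 + 51)
S_18 = 18/2 × 68 = 612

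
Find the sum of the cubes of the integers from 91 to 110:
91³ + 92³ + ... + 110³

Use ∑_{k=1}^{n} k³ = [n(n+1)/2]², then subtract the first 90 terms.
∑_{k=1}^{110} k³ = [110×111/2]² = 6105² = 37271025
∑_{k=1}^{90} k³ = [90×91/2]² = 4095² = 16769025
∑_{k=91}^{110} k³ = 37271025 - 16769025 = 20502000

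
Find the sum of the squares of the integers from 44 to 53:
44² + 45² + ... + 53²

Use ∑_{k=1}^{n} k² = n(n+1)(2n+1)/6, then subtract the first 43 terms.
∑_{k=1}^{53} k² = 53×54×107/6 = 51039
∑_{k=1}^{43} k² = 43×44×87/6 = 27434
∑_{k=44}^{53} k² = 51039 - 27434 = 23605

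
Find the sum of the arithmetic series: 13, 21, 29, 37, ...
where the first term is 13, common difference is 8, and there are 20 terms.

Sₙ = n/2 × (first + last)
Last term = a + (n-1)d = 13 + (20-1)×8 = 165
S_20 = 20/2 × (13 + 165)
S_20 = 20/2 × 178 = 1780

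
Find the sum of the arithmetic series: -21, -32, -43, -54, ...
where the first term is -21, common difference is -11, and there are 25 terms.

Sₙ = n/2 × (first + last)
Last term = a + (n-1)d = -21 + (25-1)×(-11) = -285
S_25 = 25/2 × (-21 + (-285))
S_25 = 25/2 × (-306) = -3825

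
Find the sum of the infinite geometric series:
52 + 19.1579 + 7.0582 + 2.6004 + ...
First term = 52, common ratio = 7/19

For |r| < 1, S = a / (1 - r)
S = 52 / (1 - (7/19))
S = 52 / (12/19)
S = 247/3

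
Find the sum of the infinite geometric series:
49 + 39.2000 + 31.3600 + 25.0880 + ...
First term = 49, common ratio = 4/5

For |r| < 1, S = a / (1 - r)
S = 49 / (1 - (4/5))
S = 49 / (1/5)
S = 245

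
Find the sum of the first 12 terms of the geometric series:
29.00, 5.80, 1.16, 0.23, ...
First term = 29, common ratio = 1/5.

Sₙ = a(1 - rⁿ) / (1 - r)
S_12 = 29(1 - (1/5)^12) / (1 - (1/5))
S_12 = 29(1 - (1/244140625)) / (4/5)
S_12 = 1770019524/48828125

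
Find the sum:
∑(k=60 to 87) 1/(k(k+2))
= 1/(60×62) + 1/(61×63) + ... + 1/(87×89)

Partial fractions: 1/(k(k+2)) = (1/2)[1/k - 1/(k+2)]
Telescoping leaves the first two and last two terms:
= (1/2)[1/60 + 1/61 - 1/88 - 1/89]
= 74963/14332560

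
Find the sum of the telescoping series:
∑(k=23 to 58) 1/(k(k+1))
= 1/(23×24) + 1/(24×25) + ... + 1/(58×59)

Partial fractions: 1/(k(k+1)) = 1/k - 1/(k+1)
The series telescopes:
= (1/23 - 1/24) + (1/24 - 1/25) + ... + (1/58 - 1/59)
= 1/23 - 1/59
= 36/1357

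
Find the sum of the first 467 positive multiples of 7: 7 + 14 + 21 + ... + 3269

Factor out 7: = 7(1 + 2 + ... + 467) = 7 × n(n+1)/2
= 7 × 467×468/2
= 7 × 109278
= 764946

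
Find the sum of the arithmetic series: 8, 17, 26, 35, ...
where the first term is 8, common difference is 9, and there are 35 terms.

Sₙ = n/2 × (first + last)
Last term = a + (n-1)d = 8 + (35-1)×9 = 314
S_35 = 35/2 × (8 + 314)
S_35 = 35/2 × 322 = 5635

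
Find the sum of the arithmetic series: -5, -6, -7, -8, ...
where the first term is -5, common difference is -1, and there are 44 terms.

Sₙ = n/2 × (first + last)
Last term = a + (n-1)d = -5 + (44-1)×(-1) = -48
S_44 = 44/2 × (-5 + (-48))
S_44 = 44/2 × (-53) = -1166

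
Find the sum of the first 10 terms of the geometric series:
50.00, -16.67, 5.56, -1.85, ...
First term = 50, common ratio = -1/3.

Sₙ = a(1 - rⁿ) / (1 - r)
S_10 = 50(1 - (-1/3)^10) / (1 - (-1/3))
S_10 = 50(1 - (1/59049)) / (4/3)
S_10 = 738100/19683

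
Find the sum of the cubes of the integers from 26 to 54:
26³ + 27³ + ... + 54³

Use ∑_{k=1}^{n} k³ = [n(n+1)/2]², then subtract the first 25 terms.
∑_{k=1}^{54} k³ = [54×55/2]² = 1485² = 2205225
∑_{k=1}^{25} k³ = [25×26/2]² = 325² = 105625
∑_{k=26}^{54} k³ = 2205225 - 105625 = 2099600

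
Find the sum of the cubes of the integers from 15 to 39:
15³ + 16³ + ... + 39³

Use ∑_{k=1}^{n} k³ = [n(n+1)/2]², then subtract the first 14 terms.
∑_{k=1}^{39} k³ = [39×40/2]² = 780² = 608400
∑_{k=1}^{14} k³ = [14×15/2]² = 105² = 11025
∑_{k=15}^{39} k³ = 608400 - 11025 = 597375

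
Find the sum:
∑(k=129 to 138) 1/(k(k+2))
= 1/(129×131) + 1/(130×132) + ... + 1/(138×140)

Partial fractions: 1/(k(k+2)) = (1/2)[1/k - 1/(k+2)]
Telescoping leaves the first two and last two terms:
= (1/2)[1/129 + 1/130 - 1/139 - 1/140]
= 36131/65268840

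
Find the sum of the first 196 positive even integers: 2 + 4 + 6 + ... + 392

Sum of first n even numbers = n(n+1)
= 196×197
= 38612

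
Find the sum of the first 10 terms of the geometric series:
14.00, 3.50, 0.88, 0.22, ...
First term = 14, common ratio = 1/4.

Sₙ = a(1 - rⁿ) / (1 - r)
S_10 = 14(1 - (1/4)^10) / (1 - (1/4))
S_10 = 14(1 - (1/1048576)) / (3/4)
S_10 = 2446675/131072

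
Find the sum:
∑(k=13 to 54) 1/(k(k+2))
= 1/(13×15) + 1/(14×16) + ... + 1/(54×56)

Partial fractions: 1/(k(k+2)) = (1/2)[1/k - 1/(k+2)]
Telescoping leaves the first two and last two terms:
= (1/2)[1/13 + 1/14 - 1/55 - 1/56]
= 4497/80080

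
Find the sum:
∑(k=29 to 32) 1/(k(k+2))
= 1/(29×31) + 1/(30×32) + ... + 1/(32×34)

Partial fractions: 1/(k(k+2)) = (1/2)[1/k - 1/(k+2)]
Telescoping leaves the first two and last two terms:
= (1/2)[1/29 + 1/30 - 1/33 - 1/34]
= 659/162690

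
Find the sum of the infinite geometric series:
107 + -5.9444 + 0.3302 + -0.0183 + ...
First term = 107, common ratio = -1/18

For |r| < 1, S = a / (1 - r)
S = 107 / (1 - (-1/18))
S = 107 / (19/18)
S = 1926/19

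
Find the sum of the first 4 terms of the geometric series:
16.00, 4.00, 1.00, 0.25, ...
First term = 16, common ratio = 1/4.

Sₙ = a(1 - rⁿ) / (1 - r)
S_4 = 16(1 - (1/4)^4) / (1 - (1/4))
S_4 = 16(1 - (1/256)) / (3/4)
S_4 = 85/4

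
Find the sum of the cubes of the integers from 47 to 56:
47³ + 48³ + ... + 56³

Use ∑_{k=1}^{n} k³ = [n(n+1)/2]², then subtract the first 46 terms.
∑_{k=1}^{56} k³ = [56×57/2]² = 1596² = 2547216
∑_{k=1}^{46} k³ = [46×47/2]² = 1081² = 1168561
∑_{k=47}^{56} k³ = 2547216 - 1168561 = 1378655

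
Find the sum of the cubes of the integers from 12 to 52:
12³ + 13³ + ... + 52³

Use ∑_{k=1}^{n} k³ = [n(n+1)/2]², then subtract the first 11 terms.
∑_{k=1}^{52} k³ = [52×53/2]² = 1378² = 1898884
∑_{k=1}^{11} k³ = [11×12/2]² = 66² = 4356
∑_{k=12}^{52} k³ = 1898884 - 4356 = 1894528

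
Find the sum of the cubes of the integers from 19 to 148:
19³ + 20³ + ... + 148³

Use ∑_{k=1}^{n} k³ = [n(n+1)/2]², then subtract the first 18 terms.
∑_{k=1}^{148} k³ = [148×149/2]² = 11026² = 121572676
∑_{k=1}^{18} k³ = [18×19/2]² = 171² = 29241
∑_{k=19}^{148} k³ = 121572676 - 29241 = 121543435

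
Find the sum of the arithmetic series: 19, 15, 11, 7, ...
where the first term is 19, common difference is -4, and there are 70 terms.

Sₙ = n/2 × (first + last)
Last term = a + (n-1)d = 19 + (70-1)×(-4) = -257
S_70 = 70/2 × (19 + (-257))
S_70 = 70/2 × (-238) = -8330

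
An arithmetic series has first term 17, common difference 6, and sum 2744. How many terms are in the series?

Using S = n/2 × [2a + (n-1)d]
2744 = n/2 × [2(17) + (n-1)(6)]
2744 = n/2 × [34 + 6n - 6]
5488 = n × [28 + 6n]
6n² + (28)n - 5488 = 0
Discriminant: Δ = (28)² - 4(6)(-5488) = 784 + 131712 = 132496
√Δ = 364
n = [-(28) + √Δ] / (2·6) = (-28 + 364) / 12 = 336 / 12 = 28
(The negative root is discarded since n must be a positive integer.)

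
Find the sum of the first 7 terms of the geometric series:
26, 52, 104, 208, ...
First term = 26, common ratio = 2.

Sₙ = a(1 - rⁿ) / (1 - r)
S_7 = 26(1 - 2^7) / (1 - 2)
S_7 = 26(1 - 128) / (-1)
S_7 = 3302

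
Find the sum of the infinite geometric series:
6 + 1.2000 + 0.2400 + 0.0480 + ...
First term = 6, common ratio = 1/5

For |r| < 1, S = a / (1 - r)
S = 6 / (1 - (1/5))
S = 6 / (4/5)
S = 15/2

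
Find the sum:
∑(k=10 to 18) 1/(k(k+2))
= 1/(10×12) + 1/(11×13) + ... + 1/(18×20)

Partial fractions: 1/(k(k+2)) = (1/2)[1/k - 1/(k+2)]
Telescoping leaves the first two and last two terms:
= (1/2)[1/10 + 1/11 - 1/19 - 1/20]
= 369/8360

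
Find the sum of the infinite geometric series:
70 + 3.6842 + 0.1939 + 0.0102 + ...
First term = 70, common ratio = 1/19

For |r| < 1, S = a / (1 - r)
S = 70 / (1 - (1/19))
S = 70 / (18/19)
S = 665/9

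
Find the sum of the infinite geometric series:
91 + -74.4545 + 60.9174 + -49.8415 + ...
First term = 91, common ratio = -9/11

For |r| < 1, S = a / (1 - r)
S = 91 / (1 - (-9/11))
S = 91 / (20/11)
S = 1001/20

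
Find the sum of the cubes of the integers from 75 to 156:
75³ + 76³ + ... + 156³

Use ∑_{k=1}^{n} k³ = [n(n+1)/2]², then subtract the first 74 terms.
∑_{k=1}^{156} k³ = [156×157/2]² = 12246² = 149964516
∑_{k=1}^{74} k³ = [74×75/2]² = 2775² = 7700625
∑_{k=75}^{156} k³ = 149964516 - 7700625 = 142263891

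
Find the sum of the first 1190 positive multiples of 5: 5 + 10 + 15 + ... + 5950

Factor out 5: = 5(1 + 2 + ... + 1190) = 5 × n(n+1)/2
= 5 × 1190×1191/2
= 5 × 708645
= 3543225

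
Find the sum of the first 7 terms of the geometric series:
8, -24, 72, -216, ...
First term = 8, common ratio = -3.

Sₙ = a(1 - rⁿ) / (1 - r)
S_7 = 8(1 - (-3)^7) / (1 - (-3))
S_7 = 8(1 - (-2187)) / (4)
S_7 = 4376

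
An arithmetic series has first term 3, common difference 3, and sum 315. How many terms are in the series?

Using S = n/2 × [2a + (n-1)d]
315 = n/2 × [2(3) + (n-1)(3)]
315 = n/2 × [6 + 3n - 3]
630 = n × [3 + 3n]
3n² + (3)n - 630 = 0
Discriminant: Δ = (3)² - 4(3)(-630) = 9 + 7560 = 7569
√Δ = 87
n = [-(3) + √Δ] / (2·3) = (-3 + 87) / 6 = 84 / 6 = 14
(The negative root is discarded since n must be a positive integer.)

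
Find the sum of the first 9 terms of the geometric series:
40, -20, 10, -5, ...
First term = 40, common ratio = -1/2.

Sₙ = a(1 - rⁿ) / (1 - r)
S_9 = 40(1 - (-1/2)^9) / (1 - (-1/2))
S_9 = 40(1 - (-1/512)) / (3/2)
S_9 = 855/32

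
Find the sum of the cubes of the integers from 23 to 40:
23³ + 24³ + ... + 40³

Use ∑_{k=1}^{n} k³ = [n(n+1)/2]², then subtract the first 22 terms.
∑_{k=1}^{40} k³ = [40×41/2]² = 820² = 672400
∑_{k=1}^{22} k³ = [22×23/2]² = 253² = 64009
∑_{k=23}^{40} k³ = 672400 - 64009 = 608391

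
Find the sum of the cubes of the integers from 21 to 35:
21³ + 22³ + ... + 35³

Use ∑_{k=1}^{n} k³ = [n(n+1)/2]², then subtract the first 20 terms.
∑_{k=1}^{35} k³ = [35×36/2]² = 630² = 396900
∑_{k=1}^{20} k³ = [20×21/2]² = 210² = 44100
∑_{k=21}^{35} k³ = 396900 - 44100 = 352800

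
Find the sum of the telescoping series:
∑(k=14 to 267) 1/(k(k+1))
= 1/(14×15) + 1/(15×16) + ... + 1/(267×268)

Partial fractions: 1/(k(k+1)) = 1/k - 1/(k+1)
The series telescopes:
= (1/14 - 1/15) + (1/15 - 1/16) + ... + (1/267 - 1/268)
= 1/14 - 1/268
= 127/1876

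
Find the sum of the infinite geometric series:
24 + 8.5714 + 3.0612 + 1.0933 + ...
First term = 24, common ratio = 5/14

For |r| < 1, S = a / (1 - r)
S = 24 / (1 - (5/14))
S = 24 / (9/14)
S = 112/3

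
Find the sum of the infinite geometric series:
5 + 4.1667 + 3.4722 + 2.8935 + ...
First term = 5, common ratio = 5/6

For |r| < 1, S = a / (1 - r)
S = 5 / (1 - (5/6))
S = 5 / (1/6)
S = 30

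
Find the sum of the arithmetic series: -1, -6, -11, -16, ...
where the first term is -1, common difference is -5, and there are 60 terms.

Sₙ = n/2 × (first + last)
Last term = a + (n-1)d = -1 + (60-1)×(-5) = -296
S_60 = 60/2 × (-1 + (-296))
S_60 = 60/2 × (-297) = -8910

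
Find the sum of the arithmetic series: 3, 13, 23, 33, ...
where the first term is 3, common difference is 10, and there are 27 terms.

Sₙ = n/2 × (first + last)
Last term = a + (n-1)d = 3 + (27-1)×10 = 263
S_27 = 27/2 × (3 + 263)
S_27 = 27/2 × 266 = 3591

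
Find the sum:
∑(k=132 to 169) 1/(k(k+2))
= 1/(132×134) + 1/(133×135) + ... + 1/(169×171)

Partial fractions: 1/(k(k+2)) = (1/2)[1/k - 1/(k+2)]
Telescoping leaves the first two and last two terms:
= (1/2)[1/132 + 1/133 - 1/170 - 1/171]
= 15061/8953560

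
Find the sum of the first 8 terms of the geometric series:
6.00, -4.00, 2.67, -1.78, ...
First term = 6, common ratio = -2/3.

Sₙ = a(1 - rⁿ) / (1 - r)
S_8 = 6(1 - (-2/3)^8) / (1 - (-2/3))
S_8 = 6(1 - (256/6561)) / (5/3)
S_8 = 2522/729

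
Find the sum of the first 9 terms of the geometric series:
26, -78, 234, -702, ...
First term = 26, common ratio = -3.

Sₙ = a(1 - rⁿ) / (1 - r)
S_9 = 26(1 - (-3)^9) / (1 - (-3))
S_9 = 26(1 - (-19683)) / (4)
S_9 = 127946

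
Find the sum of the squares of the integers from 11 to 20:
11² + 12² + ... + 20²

Use ∑_{k=1}^{n} k² = n(n+1)(2n+1)/6, then subtract the first 10 terms.
∑_{k=1}^{20} k² = 20×21×41/6 = 2870
∑_{k=1}^{10} k² = 10×11×21/6 = 385
∑_{k=11}^{20} k² = 2870 - 385 = 2485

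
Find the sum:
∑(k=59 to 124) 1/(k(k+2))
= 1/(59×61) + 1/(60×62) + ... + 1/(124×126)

Partial fractions: 1/(k(k+2)) = (1/2)[1/k - 1/(k+2)]
Telescoping leaves the first two and last two terms:
= (1/2)[1/59 + 1/60 - 1/125 - 1/126]
= 32857/3717000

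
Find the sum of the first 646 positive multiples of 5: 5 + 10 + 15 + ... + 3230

Factor out 5: = 5(1 + 2 + ... + 646) = 5 × n(n+1)/2
= 5 × 646×647/2
= 5 × 208981
= 1044905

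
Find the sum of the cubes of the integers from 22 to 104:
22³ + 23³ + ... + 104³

Use ∑_{k=1}^{n} k³ = [n(n+1)/2]², then subtract the first 21 terms.
∑_{k=1}^{104} k³ = [104×105/2]² = 5460² = 29811600
∑_{k=1}^{21} k³ = [21×22/2]² = 231² = 53361
∑_{k=22}^{104} k³ = 29811600 - 53361 = 29758239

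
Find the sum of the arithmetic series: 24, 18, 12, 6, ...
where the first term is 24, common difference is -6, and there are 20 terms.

Sₙ = n/2 × (first + last)
Last term = a + (n-1)d = 24 + (20-1)×(-6) = -90
S_20 = 20/2 × (24 + (-90))
S_20 = 20/2 × (-66) = -660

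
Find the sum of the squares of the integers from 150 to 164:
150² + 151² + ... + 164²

Use ∑_{k=1}^{n} k² = n(n+1)(2n+1)/6, then subtract the first 149 terms.
∑_{k=1}^{164} k² = 164×165×329/6 = 1483790
∑_{k=1}^{149} k² = 149×150×299/6 = 1113775
∑_{k=150}^{164} k² = 1483790 - 1113775 = 370015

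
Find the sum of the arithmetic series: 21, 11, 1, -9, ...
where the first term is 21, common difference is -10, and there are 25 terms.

Sₙ = n/2 × (first + last)
Last term = a + (n-1)d = 21 + (25-1)×(-10) = -219
S_25 = 25/2 × (21 + (-219))
S_25 = 25/2 × (-198) = -2475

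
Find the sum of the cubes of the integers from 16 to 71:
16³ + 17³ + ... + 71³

Use ∑_{k=1}^{n} k³ = [n(n+1)/2]², then subtract the first 15 terms.
∑_{k=1}^{71} k³ = [71×72/2]² = 2556² = 6533136
∑_{k=1}^{15} k³ = [15×16/2]² = 120² = 14400
∑_{k=16}^{71} k³ = 6533136 - 14400 = 6518736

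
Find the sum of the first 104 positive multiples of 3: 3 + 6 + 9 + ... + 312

Factor out 3: = 3(1 + 2 + ... + 104) = 3 × n(n+1)/2
= 3 × 104×105/2
= 3 × 5460
= 16380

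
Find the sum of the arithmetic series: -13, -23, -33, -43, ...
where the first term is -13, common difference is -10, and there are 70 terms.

Sₙ = n/2 × (first + last)
Last term = a + (n-1)d = -13 + (70-1)×(-10) = -703
S_70 = 70/2 × (-13 + (-703))
S_70 = 70/2 × (-716) = -25060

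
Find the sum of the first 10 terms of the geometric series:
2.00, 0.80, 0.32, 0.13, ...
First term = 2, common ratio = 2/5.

Sₙ = a(1 - rⁿ) / (1 - r)
S_10 = 2(1 - (2/5)^10) / (1 - (2/5))
S_10 = 2(1 - (1024/9765625)) / (3/5)
S_10 = 6509734/1953125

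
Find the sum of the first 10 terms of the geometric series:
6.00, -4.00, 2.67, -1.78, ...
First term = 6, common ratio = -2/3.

Sₙ = a(1 - rⁿ) / (1 - r)
S_10 = 6(1 - (-2/3)^10) / (1 - (-2/3))
S_10 = 6(1 - (1024/59049)) / (5/3)
S_10 = 23210/6561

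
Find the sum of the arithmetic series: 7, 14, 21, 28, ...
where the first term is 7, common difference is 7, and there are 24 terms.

Sₙ = n/2 × (first + last)
Last term = a + (n-1)d = 7 + (24-1)×7 = 168
S_24 = 24/2 × (7 + 168)
S_24 = 24/2 × 175 = 2100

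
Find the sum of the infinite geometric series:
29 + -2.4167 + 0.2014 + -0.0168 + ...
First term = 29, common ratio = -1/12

For |r| < 1, S = a / (1 - r)
S = 29 / (1 - (-1/12))
S = 29 / (13/12)
S = 348/13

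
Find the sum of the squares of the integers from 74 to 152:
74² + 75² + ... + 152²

Use ∑_{k=1}^{n} k² = n(n+1)(2n+1)/6, then subtract the first 73 terms.
∑_{k=1}^{152} k² = 152×153×305/6 = 1182180
∑_{k=1}^{73} k² = 73×74×147/6 = 132349
∑_{k=74}^{152} k² = 1182180 - 132349 = 1049831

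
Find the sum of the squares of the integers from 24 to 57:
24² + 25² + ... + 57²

Use ∑_{k=1}^{n} k² = n(n+1)(2n+1)/6, then subtract the first 23 terms.
∑_{k=1}^{57} k² = 57×58×115/6 = 63365
∑_{k=1}^{23} k² = 23×24×47/6 = 4324
∑_{k=24}^{57} k² = 63365 - 4324 = 59041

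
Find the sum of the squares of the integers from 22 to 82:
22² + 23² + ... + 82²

Use ∑_{k=1}^{n} k² = n(n+1)(2n+1)/6, then subtract the first 21 terms.
∑_{k=1}^{82} k² = 82×83×165/6 = 187165
∑_{k=1}^{21} k² = 21×22×43/6 = 3311
∑_{k=22}^{82} k² = 187165 - 3311 = 183854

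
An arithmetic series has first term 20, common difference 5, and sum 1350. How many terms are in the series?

Using S = n/2 × [2a + (n-1)d]
1350 = n/2 × [2(20) + (n-1)(5)]
1350 = n/2 × [40 + 5n - 5]
2700 = n × [35 + 5n]
5n² + (35)n - 2700 = 0
Discriminant: Δ = (35)² - 4(5)(-2700) = 1225 + 54000 = 55225
√Δ = 235
n = [-(35) + √Δ] / (2·5) = (-35 + 235) / 10 = 200 / 10 = 20
(The negative root is discarded since n must be a positive integer.)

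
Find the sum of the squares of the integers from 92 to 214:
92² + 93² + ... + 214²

Use ∑_{k=1}^{n} k² = n(n+1)(2n+1)/6, then subtract the first 91 terms.
∑_{k=1}^{214} k² = 214×215×429/6 = 3289715
∑_{k=1}^{91} k² = 91×92×183/6 = 255346
∑_{k=92}^{214} k² = 3289715 - 255346 = 3034369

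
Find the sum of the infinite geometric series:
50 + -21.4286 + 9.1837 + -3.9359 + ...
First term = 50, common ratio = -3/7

For |r| < 1, S = a / (1 - r)
S = 50 / (1 - (-3/7))
S = 50 / (10/7)
S = 35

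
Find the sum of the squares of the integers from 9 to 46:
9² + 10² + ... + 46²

Use ∑_{k=1}^{n} k² = n(n+1)(2n+1)/6, then subtract the first 8 terms.
∑_{k=1}^{46} k² = 46×47×93/6 = 33511
∑_{k=1}^{8} k² = 8×9×17/6 = 204
∑_{k=9}^{46} k² = 33511 - 204 = 33307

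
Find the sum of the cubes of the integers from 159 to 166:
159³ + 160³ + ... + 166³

Use ∑_{k=1}^{n} k³ = [n(n+1)/2]², then subtract the first 158 terms.
∑_{k=1}^{166} k³ = [166×167/2]² = 13861² = 192127321
∑_{k=1}^{158} k³ = [158×159/2]² = 12561² = 157778721
∑_{k=159}^{166} k³ = 192127321 - 157778721 = 34348600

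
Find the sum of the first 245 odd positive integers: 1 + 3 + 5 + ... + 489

Sum of first n odd numbers = n²
= 245²
= 60025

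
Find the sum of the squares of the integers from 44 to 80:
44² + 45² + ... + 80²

Use ∑_{k=1}^{n} k² = n(n+1)(2n+1)/6, then subtract the first 43 terms.
∑_{k=1}^{80} k² = 80×81×161/6 = 173880
∑_{k=1}^{43} k² = 43×44×87/6 = 27434
∑_{k=44}^{80} k² = 173880 - 27434 = 146446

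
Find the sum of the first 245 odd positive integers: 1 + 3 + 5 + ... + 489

Sum of first n odd numbers = n²
= 245²
= 60025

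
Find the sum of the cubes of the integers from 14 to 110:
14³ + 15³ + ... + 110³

Use ∑_{k=1}^{n} k³ = [n(n+1)/2]², then subtract the first 13 terms.
∑_{k=1}^{110} k³ = [110×111/2]² = 6105² = 37271025
∑_{k=1}^{13} k³ = [13×14/2]² = 91² = 8281
∑_{k=14}^{110} k³ = 37271025 - 8281 = 37262744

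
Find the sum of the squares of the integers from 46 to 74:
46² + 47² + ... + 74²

Use ∑_{k=1}^{n} k² = n(n+1)(2n+1)/6, then subtract the first 45 terms.
∑_{k=1}^{74} k² = 74×75×149/6 = 137825
∑_{k=1}^{45} k² = 45×46×91/6 = 31395
∑_{k=46}^{74} k² = 137825 - 31395 = 106430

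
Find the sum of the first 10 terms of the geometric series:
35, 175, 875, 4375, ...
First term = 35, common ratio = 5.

Sₙ = a(1 - rⁿ) / (1 - r)
S_10 = 35(1 - 5^10) / (1 - 5)
S_10 = 35(1 - 9765625) / (-4)
S_10 = 85449210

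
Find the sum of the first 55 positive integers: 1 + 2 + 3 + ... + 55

Formula: ∑k = n(n+1)/2
= 55×56/2
= 3080/2
= 1540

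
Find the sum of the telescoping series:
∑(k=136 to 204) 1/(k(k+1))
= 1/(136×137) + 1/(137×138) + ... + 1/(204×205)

Partial fractions: 1/(k(k+1)) = 1/k - 1/(k+1)
The series telescopes:
= (1/136 - 1/137) + (1/137 - 1/138) + ... + (1/204 - 1/205)
= 1/136 - 1/205
= 69/27880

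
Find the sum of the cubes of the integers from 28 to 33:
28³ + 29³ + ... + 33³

Use ∑_{k=1}^{n} k³ = [n(n+1)/2]², then subtract the first 27 terms.
∑_{k=1}^{33} k³ = [33×34/2]² = 561² = 314721
∑_{k=1}^{27} k³ = [27×28/2]² = 378² = 142884
∑_{k=28}^{33} k³ = 314721 - 142884 = 171837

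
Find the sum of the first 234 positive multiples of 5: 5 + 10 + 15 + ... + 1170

Factor out 5: = 5(1 + 2 + ... + 234) = 5 × n(n+1)/2
= 5 × 234×235/2
= 5 × 27495
= 137475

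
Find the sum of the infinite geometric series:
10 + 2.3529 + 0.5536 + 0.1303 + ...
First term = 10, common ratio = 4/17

For |r| < 1, S = a / (1 - r)
S = 10 / (1 - (4/17))
S = 10 / (13/17)
S = 170/13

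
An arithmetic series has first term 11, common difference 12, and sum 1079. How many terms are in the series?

Using S = n/2 × [2a + (n-1)d]
1079 = n/2 × [2(11) + (n-1)(12)]
1079 = n/2 × [22 + 12n - 12]
2158 = n × [10 + 12n]
12n² + (10)n - 2158 = 0
Discriminant: Δ = (10)² - 4(12)(-2158) = 100 + 103584 = 103684
√Δ = 322
n = [-(10) + √Δ] / (2·12) = (-10 + 322) / 24 = 312 / 24 = 13
(The negative root is discarded since n must be a positive integer.)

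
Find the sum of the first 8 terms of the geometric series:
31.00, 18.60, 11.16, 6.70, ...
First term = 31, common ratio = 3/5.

Sₙ = a(1 - rⁿ) / (1 - r)
S_8 = 31(1 - (3/5)^8) / (1 - (3/5))
S_8 = 31(1 - (6561/390625)) / (2/5)
S_8 = 5952992/78125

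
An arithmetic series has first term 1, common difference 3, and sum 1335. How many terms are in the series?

Using S = n/2 × [2a + (n-1)d]
1335 = n/2 × [2(1) + (n-1)(3)]
1335 = n/2 × [2 + 3n - 3]
2670 = n × [-1 + 3n]
3n² + (-1)n - 2670 = 0
Discriminant: Δ = (-1)² - 4(3)(-2670) = 1 + 32040 = 32041
√Δ = 179
n = [-(-1) + √Δ] / (2·3) = (1 + 179) / 6 = 180 / 6 = 30
(The negative root is discarded since n must be a positive integer.)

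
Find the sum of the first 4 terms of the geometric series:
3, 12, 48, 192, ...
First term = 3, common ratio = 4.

Sₙ = a(1 - rⁿ) / (1 - r)
S_4 = 3(1 - 4^4) / (1 - 4)
S_4 = 3(1 - 256) / (-3)
S_4 = 255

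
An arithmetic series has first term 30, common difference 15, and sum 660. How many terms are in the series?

Using S = n/2 × [2a + (n-1)d]
660 = n/2 × [2(30) + (n-1)(15)]
660 = n/2 × [60 + 15n - 15]
1320 = n × [45 + 15n]
15n² + (45)n - 1320 = 0
Discriminant: Δ = (45)² - 4(15)(-1320) = 2025 + 79200 = 81225
√Δ = 285
n = [-(45) + √Δ] / (2·15) = (-45 + 285) / 30 = 240 / 30 = 8
(The negative root is discarded since n must be a positive integer.)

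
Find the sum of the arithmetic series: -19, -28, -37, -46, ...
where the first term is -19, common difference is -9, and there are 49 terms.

Sₙ = n/2 × (first + last)
Last term = a + (n-1)d = -19 + (49-1)×(-9) = -451
S_49 = 49/2 × (-19 + (-451))
S_49 = 49/2 × (-470) = -11515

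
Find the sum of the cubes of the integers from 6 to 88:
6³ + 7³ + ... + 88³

Use ∑_{k=1}^{n} k³ = [n(n+1)/2]², then subtract the first 5 terms.
∑_{k=1}^{88} k³ = [88×89/2]² = 3916² = 15335056
∑_{k=1}^{5} k³ = [5×6/2]² = 15² = 225
∑_{k=6}^{88} k³ = 15335056 - 225 = 15334831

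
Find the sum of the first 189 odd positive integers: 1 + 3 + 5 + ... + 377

Sum of first n odd numbers = n²
= 189²
= 35721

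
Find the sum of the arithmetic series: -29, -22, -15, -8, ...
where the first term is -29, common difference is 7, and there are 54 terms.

Sₙ = n/2 × (first + last)
Last term = a + (n-1)d = -29 + (54-1)×7 = 342
S_54 = 54/2 × (-29 + 342)
S_54 = 54/2 × 313 = 8451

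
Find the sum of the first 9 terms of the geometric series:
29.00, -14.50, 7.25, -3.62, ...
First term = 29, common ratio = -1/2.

Sₙ = a(1 - rⁿ) / (1 - r)
S_9 = 29(1 - (-1/2)^9) / (1 - (-1/2))
S_9 = 29(1 - (-1/512)) / (3/2)
S_9 = 4959/256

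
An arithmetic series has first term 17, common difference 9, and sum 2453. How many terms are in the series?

Using S = n/2 × [2a + (n-1)d]
2453 = n/2 × [2(17) + (n-1)(9)]
2453 = n/2 × [34 + 9n - 9]
4906 = n × [25 + 9n]
9n² + (25)n - 4906 = 0
Discriminant: Δ = (25)² - 4(9)(-4906) = 625 + 176616 = 177241
√Δ = 421
n = [-(25) + √Δ] / (2·9) = (-25 + 421) / 18 = 396 / 18 = 22
(The negative root is discarded since n must be a positive integer.)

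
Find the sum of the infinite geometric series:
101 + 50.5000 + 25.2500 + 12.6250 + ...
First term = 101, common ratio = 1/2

For |r| < 1, S = a / (1 - r)
S = 101 / (1 - (1/2))
S = 101 / (1/2)
S = 202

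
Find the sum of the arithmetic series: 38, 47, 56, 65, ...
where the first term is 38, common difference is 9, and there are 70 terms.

Sₙ = n/2 × (first + last)
Last term = a + (n-1)d = 38 + (70-1)×9 = 659
S_70 = 70/2 × (38 + 659)
S_70 = 70/2 × 697 = 24395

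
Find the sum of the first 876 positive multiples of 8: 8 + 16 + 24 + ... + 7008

Factor out 8: = 8(1 + 2 + ... + 876) = 8 × n(n+1)/2
= 8 × 876×877/2
= 8 × 384126
= 3073008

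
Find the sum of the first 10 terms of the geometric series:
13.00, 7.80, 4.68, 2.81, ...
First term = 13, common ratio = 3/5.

Sₙ = a(1 - rⁿ) / (1 - r)
S_10 = 13(1 - (3/5)^10) / (1 - (3/5))
S_10 = 13(1 - (59049/9765625)) / (2/5)
S_10 = 63092744/1953125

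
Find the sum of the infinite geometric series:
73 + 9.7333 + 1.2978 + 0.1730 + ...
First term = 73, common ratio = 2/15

For |r| < 1, S = a / (1 - r)
S = 73 / (1 - (2/15))
S = 73 / (13/15)
S = 1095/13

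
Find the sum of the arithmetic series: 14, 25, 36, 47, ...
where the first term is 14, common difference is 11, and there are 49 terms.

Sₙ = n/2 × (first + last)
Last term = a + (n-1)d = 14 + (49-1)×11 = 542
S_49 = 49/2 × (14 + 542)
S_49 = 49/2 × 556 = 13622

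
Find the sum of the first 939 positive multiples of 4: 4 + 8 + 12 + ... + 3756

Factor out 4: = 4(1 + 2 + ... + 939) = 4 × n(n+1)/2
= 4 × 939×940/2
= 4 × 441330
= 1765320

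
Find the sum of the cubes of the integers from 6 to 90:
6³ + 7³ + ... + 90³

Use ∑_{k=1}^{n} k³ = [n(n+1)/2]², then subtract the first 5 terms.
∑_{k=1}^{90} k³ = [90×91/2]² = 4095² = 16769025
∑_{k=1}^{5} k³ = [5×6/2]² = 15² = 225
∑_{k=6}^{90} k³ = 16769025 - 225 = 16768800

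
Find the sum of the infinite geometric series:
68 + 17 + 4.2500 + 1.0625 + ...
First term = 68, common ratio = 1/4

For |r| < 1, S = a / (1 - r)
S = 68 / (1 - (1/4))
S = 68 / (3/4)
S = 272/3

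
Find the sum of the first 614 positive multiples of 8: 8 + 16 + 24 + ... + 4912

Factor out 8: = 8(1 + 2 + ... + 614) = 8 × n(n+1)/2
= 8 × 614×615/2
= 8 × 188805
= 1510440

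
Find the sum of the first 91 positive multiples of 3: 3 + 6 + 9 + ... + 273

Factor out 3: = 3(1 + 2 + ... + 91) = 3 × n(n+1)/2
= 3 × 91×92/2
= 3 × 4186
= 12558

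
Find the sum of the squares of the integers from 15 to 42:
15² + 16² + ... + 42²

Use ∑_{k=1}^{n} k² = n(n+1)(2n+1)/6, then subtract the first 14 terms.
∑_{k=1}^{42} k² = 42×43×85/6 = 25585
∑_{k=1}^{14} k² = 14×15×29/6 = 1015
∑_{k=15}^{42} k² = 25585 - 1015 = 24570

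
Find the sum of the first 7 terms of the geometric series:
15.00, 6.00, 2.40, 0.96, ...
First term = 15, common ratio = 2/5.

Sₙ = a(1 - rⁿ) / (1 - r)
S_7 = 15(1 - (2/5)^7) / (1 - (2/5))
S_7 = 15(1 - (128/78125)) / (3/5)
S_7 = 77997/3125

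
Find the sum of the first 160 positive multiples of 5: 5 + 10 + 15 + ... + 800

Factor out 5: = 5(1 + 2 + ... + 160) = 5 × n(n+1)/2
= 5 × 160×161/2
= 5 × 12880
= 64400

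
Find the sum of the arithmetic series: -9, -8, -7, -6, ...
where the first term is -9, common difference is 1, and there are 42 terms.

Sₙ = n/2 × (first + last)
Last term = a + (n-1)d = -9 + (42-1)×1 = 32
S_42 = 42/2 × (-9 + 32)
S_42 = 42/2 × 23 = 483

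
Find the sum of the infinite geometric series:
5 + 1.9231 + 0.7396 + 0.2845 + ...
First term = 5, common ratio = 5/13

For |r| < 1, S = a / (1 - r)
S = 5 / (1 - (5/13))
S = 5 / (8/13)
S = 65/8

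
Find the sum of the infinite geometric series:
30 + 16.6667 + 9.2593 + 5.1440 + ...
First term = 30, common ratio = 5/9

For |r| < 1, S = a / (1 - r)
S = 30 / (1 - (5/9))
S = 30 / (4/9)
S = 135/2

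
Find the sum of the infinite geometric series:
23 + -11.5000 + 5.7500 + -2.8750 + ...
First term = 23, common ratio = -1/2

For |r| < 1, S = a / (1 - r)
S = 23 / (1 - (-1/2))
S = 23 / (3/2)
S = 46/3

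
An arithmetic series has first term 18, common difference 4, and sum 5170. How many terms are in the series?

Using S = n/2 × [2a + (n-1)d]
5170 = n/2 × [2(18) + (n-1)(4)]
5170 = n/2 × [36 + 4n - 4]
10340 = n × [32 + 4n]
4n² + (32)n - 10340 = 0
Discriminant: Δ = (32)² - 4(4)(-10340) = 1024 + 165440 = 166464
√Δ = 408
n = [-(32) + √Δ] / (2·4) = (-32 + 408) / 8 = 376 / 8 = 47
(The negative root is discarded since n must be a positive integer.)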